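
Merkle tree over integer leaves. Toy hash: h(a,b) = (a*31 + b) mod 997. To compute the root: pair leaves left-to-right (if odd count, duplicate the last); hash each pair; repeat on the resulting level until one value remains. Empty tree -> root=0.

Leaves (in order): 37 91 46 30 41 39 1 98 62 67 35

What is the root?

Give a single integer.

Answer: 342

Derivation:
L0: [37, 91, 46, 30, 41, 39, 1, 98, 62, 67, 35]
L1: h(37,91)=(37*31+91)%997=241 h(46,30)=(46*31+30)%997=459 h(41,39)=(41*31+39)%997=313 h(1,98)=(1*31+98)%997=129 h(62,67)=(62*31+67)%997=992 h(35,35)=(35*31+35)%997=123 -> [241, 459, 313, 129, 992, 123]
L2: h(241,459)=(241*31+459)%997=951 h(313,129)=(313*31+129)%997=859 h(992,123)=(992*31+123)%997=965 -> [951, 859, 965]
L3: h(951,859)=(951*31+859)%997=430 h(965,965)=(965*31+965)%997=970 -> [430, 970]
L4: h(430,970)=(430*31+970)%997=342 -> [342]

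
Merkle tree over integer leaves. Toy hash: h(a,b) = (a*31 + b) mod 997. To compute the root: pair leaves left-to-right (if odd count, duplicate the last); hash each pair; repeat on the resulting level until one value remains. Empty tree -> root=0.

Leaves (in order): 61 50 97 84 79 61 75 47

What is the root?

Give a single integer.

L0: [61, 50, 97, 84, 79, 61, 75, 47]
L1: h(61,50)=(61*31+50)%997=944 h(97,84)=(97*31+84)%997=100 h(79,61)=(79*31+61)%997=516 h(75,47)=(75*31+47)%997=378 -> [944, 100, 516, 378]
L2: h(944,100)=(944*31+100)%997=451 h(516,378)=(516*31+378)%997=422 -> [451, 422]
L3: h(451,422)=(451*31+422)%997=445 -> [445]

Answer: 445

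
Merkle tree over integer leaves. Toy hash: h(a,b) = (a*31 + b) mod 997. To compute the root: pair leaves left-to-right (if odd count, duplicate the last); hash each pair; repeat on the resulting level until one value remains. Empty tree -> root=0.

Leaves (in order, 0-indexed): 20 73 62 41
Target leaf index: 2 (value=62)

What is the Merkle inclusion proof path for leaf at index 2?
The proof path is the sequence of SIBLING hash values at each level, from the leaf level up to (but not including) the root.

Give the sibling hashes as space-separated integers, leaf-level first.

L0 (leaves): [20, 73, 62, 41], target index=2
L1: h(20,73)=(20*31+73)%997=693 [pair 0] h(62,41)=(62*31+41)%997=966 [pair 1] -> [693, 966]
  Sibling for proof at L0: 41
L2: h(693,966)=(693*31+966)%997=515 [pair 0] -> [515]
  Sibling for proof at L1: 693
Root: 515
Proof path (sibling hashes from leaf to root): [41, 693]

Answer: 41 693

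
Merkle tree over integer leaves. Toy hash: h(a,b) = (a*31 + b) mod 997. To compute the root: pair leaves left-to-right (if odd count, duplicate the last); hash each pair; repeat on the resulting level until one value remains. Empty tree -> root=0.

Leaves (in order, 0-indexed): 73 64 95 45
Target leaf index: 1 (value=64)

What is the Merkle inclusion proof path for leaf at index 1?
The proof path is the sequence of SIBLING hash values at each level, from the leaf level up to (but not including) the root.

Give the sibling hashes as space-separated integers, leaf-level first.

Answer: 73 996

Derivation:
L0 (leaves): [73, 64, 95, 45], target index=1
L1: h(73,64)=(73*31+64)%997=333 [pair 0] h(95,45)=(95*31+45)%997=996 [pair 1] -> [333, 996]
  Sibling for proof at L0: 73
L2: h(333,996)=(333*31+996)%997=352 [pair 0] -> [352]
  Sibling for proof at L1: 996
Root: 352
Proof path (sibling hashes from leaf to root): [73, 996]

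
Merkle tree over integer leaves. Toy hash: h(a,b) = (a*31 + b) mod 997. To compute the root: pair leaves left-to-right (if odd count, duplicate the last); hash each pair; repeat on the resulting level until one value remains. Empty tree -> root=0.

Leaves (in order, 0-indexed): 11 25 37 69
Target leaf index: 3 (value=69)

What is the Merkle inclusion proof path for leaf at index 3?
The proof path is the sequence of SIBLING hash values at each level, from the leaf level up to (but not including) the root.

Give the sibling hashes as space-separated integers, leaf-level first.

Answer: 37 366

Derivation:
L0 (leaves): [11, 25, 37, 69], target index=3
L1: h(11,25)=(11*31+25)%997=366 [pair 0] h(37,69)=(37*31+69)%997=219 [pair 1] -> [366, 219]
  Sibling for proof at L0: 37
L2: h(366,219)=(366*31+219)%997=598 [pair 0] -> [598]
  Sibling for proof at L1: 366
Root: 598
Proof path (sibling hashes from leaf to root): [37, 366]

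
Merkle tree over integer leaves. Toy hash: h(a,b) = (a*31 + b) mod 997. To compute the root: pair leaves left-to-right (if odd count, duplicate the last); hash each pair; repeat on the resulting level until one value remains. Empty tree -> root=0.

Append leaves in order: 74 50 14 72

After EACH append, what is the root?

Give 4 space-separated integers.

After append 74 (leaves=[74]):
  L0: [74]
  root=74
After append 50 (leaves=[74, 50]):
  L0: [74, 50]
  L1: h(74,50)=(74*31+50)%997=350 -> [350]
  root=350
After append 14 (leaves=[74, 50, 14]):
  L0: [74, 50, 14]
  L1: h(74,50)=(74*31+50)%997=350 h(14,14)=(14*31+14)%997=448 -> [350, 448]
  L2: h(350,448)=(350*31+448)%997=331 -> [331]
  root=331
After append 72 (leaves=[74, 50, 14, 72]):
  L0: [74, 50, 14, 72]
  L1: h(74,50)=(74*31+50)%997=350 h(14,72)=(14*31+72)%997=506 -> [350, 506]
  L2: h(350,506)=(350*31+506)%997=389 -> [389]
  root=389

Answer: 74 350 331 389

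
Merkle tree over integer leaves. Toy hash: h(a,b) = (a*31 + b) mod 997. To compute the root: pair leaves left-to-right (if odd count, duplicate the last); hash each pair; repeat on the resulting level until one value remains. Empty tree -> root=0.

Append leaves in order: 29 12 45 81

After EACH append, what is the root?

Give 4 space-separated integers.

After append 29 (leaves=[29]):
  L0: [29]
  root=29
After append 12 (leaves=[29, 12]):
  L0: [29, 12]
  L1: h(29,12)=(29*31+12)%997=911 -> [911]
  root=911
After append 45 (leaves=[29, 12, 45]):
  L0: [29, 12, 45]
  L1: h(29,12)=(29*31+12)%997=911 h(45,45)=(45*31+45)%997=443 -> [911, 443]
  L2: h(911,443)=(911*31+443)%997=768 -> [768]
  root=768
After append 81 (leaves=[29, 12, 45, 81]):
  L0: [29, 12, 45, 81]
  L1: h(29,12)=(29*31+12)%997=911 h(45,81)=(45*31+81)%997=479 -> [911, 479]
  L2: h(911,479)=(911*31+479)%997=804 -> [804]
  root=804

Answer: 29 911 768 804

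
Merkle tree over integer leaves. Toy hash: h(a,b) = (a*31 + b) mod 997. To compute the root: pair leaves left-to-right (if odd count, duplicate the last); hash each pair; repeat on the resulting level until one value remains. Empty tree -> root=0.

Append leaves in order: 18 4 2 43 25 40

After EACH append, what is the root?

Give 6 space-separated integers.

Answer: 18 562 537 578 647 130

Derivation:
After append 18 (leaves=[18]):
  L0: [18]
  root=18
After append 4 (leaves=[18, 4]):
  L0: [18, 4]
  L1: h(18,4)=(18*31+4)%997=562 -> [562]
  root=562
After append 2 (leaves=[18, 4, 2]):
  L0: [18, 4, 2]
  L1: h(18,4)=(18*31+4)%997=562 h(2,2)=(2*31+2)%997=64 -> [562, 64]
  L2: h(562,64)=(562*31+64)%997=537 -> [537]
  root=537
After append 43 (leaves=[18, 4, 2, 43]):
  L0: [18, 4, 2, 43]
  L1: h(18,4)=(18*31+4)%997=562 h(2,43)=(2*31+43)%997=105 -> [562, 105]
  L2: h(562,105)=(562*31+105)%997=578 -> [578]
  root=578
After append 25 (leaves=[18, 4, 2, 43, 25]):
  L0: [18, 4, 2, 43, 25]
  L1: h(18,4)=(18*31+4)%997=562 h(2,43)=(2*31+43)%997=105 h(25,25)=(25*31+25)%997=800 -> [562, 105, 800]
  L2: h(562,105)=(562*31+105)%997=578 h(800,800)=(800*31+800)%997=675 -> [578, 675]
  L3: h(578,675)=(578*31+675)%997=647 -> [647]
  root=647
After append 40 (leaves=[18, 4, 2, 43, 25, 40]):
  L0: [18, 4, 2, 43, 25, 40]
  L1: h(18,4)=(18*31+4)%997=562 h(2,43)=(2*31+43)%997=105 h(25,40)=(25*31+40)%997=815 -> [562, 105, 815]
  L2: h(562,105)=(562*31+105)%997=578 h(815,815)=(815*31+815)%997=158 -> [578, 158]
  L3: h(578,158)=(578*31+158)%997=130 -> [130]
  root=130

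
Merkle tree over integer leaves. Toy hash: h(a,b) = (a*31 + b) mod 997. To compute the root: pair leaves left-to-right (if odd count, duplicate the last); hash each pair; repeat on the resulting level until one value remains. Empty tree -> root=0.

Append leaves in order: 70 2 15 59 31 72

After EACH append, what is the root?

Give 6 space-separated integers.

Answer: 70 178 16 60 703 21

Derivation:
After append 70 (leaves=[70]):
  L0: [70]
  root=70
After append 2 (leaves=[70, 2]):
  L0: [70, 2]
  L1: h(70,2)=(70*31+2)%997=178 -> [178]
  root=178
After append 15 (leaves=[70, 2, 15]):
  L0: [70, 2, 15]
  L1: h(70,2)=(70*31+2)%997=178 h(15,15)=(15*31+15)%997=480 -> [178, 480]
  L2: h(178,480)=(178*31+480)%997=16 -> [16]
  root=16
After append 59 (leaves=[70, 2, 15, 59]):
  L0: [70, 2, 15, 59]
  L1: h(70,2)=(70*31+2)%997=178 h(15,59)=(15*31+59)%997=524 -> [178, 524]
  L2: h(178,524)=(178*31+524)%997=60 -> [60]
  root=60
After append 31 (leaves=[70, 2, 15, 59, 31]):
  L0: [70, 2, 15, 59, 31]
  L1: h(70,2)=(70*31+2)%997=178 h(15,59)=(15*31+59)%997=524 h(31,31)=(31*31+31)%997=992 -> [178, 524, 992]
  L2: h(178,524)=(178*31+524)%997=60 h(992,992)=(992*31+992)%997=837 -> [60, 837]
  L3: h(60,837)=(60*31+837)%997=703 -> [703]
  root=703
After append 72 (leaves=[70, 2, 15, 59, 31, 72]):
  L0: [70, 2, 15, 59, 31, 72]
  L1: h(70,2)=(70*31+2)%997=178 h(15,59)=(15*31+59)%997=524 h(31,72)=(31*31+72)%997=36 -> [178, 524, 36]
  L2: h(178,524)=(178*31+524)%997=60 h(36,36)=(36*31+36)%997=155 -> [60, 155]
  L3: h(60,155)=(60*31+155)%997=21 -> [21]
  root=21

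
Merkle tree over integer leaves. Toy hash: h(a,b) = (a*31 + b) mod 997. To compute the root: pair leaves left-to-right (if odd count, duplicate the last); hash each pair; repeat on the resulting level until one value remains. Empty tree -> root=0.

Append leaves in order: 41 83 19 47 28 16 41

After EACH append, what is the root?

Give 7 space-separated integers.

After append 41 (leaves=[41]):
  L0: [41]
  root=41
After append 83 (leaves=[41, 83]):
  L0: [41, 83]
  L1: h(41,83)=(41*31+83)%997=357 -> [357]
  root=357
After append 19 (leaves=[41, 83, 19]):
  L0: [41, 83, 19]
  L1: h(41,83)=(41*31+83)%997=357 h(19,19)=(19*31+19)%997=608 -> [357, 608]
  L2: h(357,608)=(357*31+608)%997=708 -> [708]
  root=708
After append 47 (leaves=[41, 83, 19, 47]):
  L0: [41, 83, 19, 47]
  L1: h(41,83)=(41*31+83)%997=357 h(19,47)=(19*31+47)%997=636 -> [357, 636]
  L2: h(357,636)=(357*31+636)%997=736 -> [736]
  root=736
After append 28 (leaves=[41, 83, 19, 47, 28]):
  L0: [41, 83, 19, 47, 28]
  L1: h(41,83)=(41*31+83)%997=357 h(19,47)=(19*31+47)%997=636 h(28,28)=(28*31+28)%997=896 -> [357, 636, 896]
  L2: h(357,636)=(357*31+636)%997=736 h(896,896)=(896*31+896)%997=756 -> [736, 756]
  L3: h(736,756)=(736*31+756)%997=641 -> [641]
  root=641
After append 16 (leaves=[41, 83, 19, 47, 28, 16]):
  L0: [41, 83, 19, 47, 28, 16]
  L1: h(41,83)=(41*31+83)%997=357 h(19,47)=(19*31+47)%997=636 h(28,16)=(28*31+16)%997=884 -> [357, 636, 884]
  L2: h(357,636)=(357*31+636)%997=736 h(884,884)=(884*31+884)%997=372 -> [736, 372]
  L3: h(736,372)=(736*31+372)%997=257 -> [257]
  root=257
After append 41 (leaves=[41, 83, 19, 47, 28, 16, 41]):
  L0: [41, 83, 19, 47, 28, 16, 41]
  L1: h(41,83)=(41*31+83)%997=357 h(19,47)=(19*31+47)%997=636 h(28,16)=(28*31+16)%997=884 h(41,41)=(41*31+41)%997=315 -> [357, 636, 884, 315]
  L2: h(357,636)=(357*31+636)%997=736 h(884,315)=(884*31+315)%997=800 -> [736, 800]
  L3: h(736,800)=(736*31+800)%997=685 -> [685]
  root=685

Answer: 41 357 708 736 641 257 685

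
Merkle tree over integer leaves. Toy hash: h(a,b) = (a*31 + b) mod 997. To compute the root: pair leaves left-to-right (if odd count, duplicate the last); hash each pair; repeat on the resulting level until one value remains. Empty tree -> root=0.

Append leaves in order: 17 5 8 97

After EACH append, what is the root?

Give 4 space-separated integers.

Answer: 17 532 796 885

Derivation:
After append 17 (leaves=[17]):
  L0: [17]
  root=17
After append 5 (leaves=[17, 5]):
  L0: [17, 5]
  L1: h(17,5)=(17*31+5)%997=532 -> [532]
  root=532
After append 8 (leaves=[17, 5, 8]):
  L0: [17, 5, 8]
  L1: h(17,5)=(17*31+5)%997=532 h(8,8)=(8*31+8)%997=256 -> [532, 256]
  L2: h(532,256)=(532*31+256)%997=796 -> [796]
  root=796
After append 97 (leaves=[17, 5, 8, 97]):
  L0: [17, 5, 8, 97]
  L1: h(17,5)=(17*31+5)%997=532 h(8,97)=(8*31+97)%997=345 -> [532, 345]
  L2: h(532,345)=(532*31+345)%997=885 -> [885]
  root=885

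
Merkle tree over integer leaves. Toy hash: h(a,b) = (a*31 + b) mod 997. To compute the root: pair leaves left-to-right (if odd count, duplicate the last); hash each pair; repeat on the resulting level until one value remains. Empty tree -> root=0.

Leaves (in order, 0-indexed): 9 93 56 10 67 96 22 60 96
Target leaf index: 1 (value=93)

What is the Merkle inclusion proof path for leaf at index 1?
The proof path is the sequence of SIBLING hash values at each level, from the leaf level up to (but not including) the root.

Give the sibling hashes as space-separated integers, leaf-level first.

L0 (leaves): [9, 93, 56, 10, 67, 96, 22, 60, 96], target index=1
L1: h(9,93)=(9*31+93)%997=372 [pair 0] h(56,10)=(56*31+10)%997=749 [pair 1] h(67,96)=(67*31+96)%997=179 [pair 2] h(22,60)=(22*31+60)%997=742 [pair 3] h(96,96)=(96*31+96)%997=81 [pair 4] -> [372, 749, 179, 742, 81]
  Sibling for proof at L0: 9
L2: h(372,749)=(372*31+749)%997=317 [pair 0] h(179,742)=(179*31+742)%997=309 [pair 1] h(81,81)=(81*31+81)%997=598 [pair 2] -> [317, 309, 598]
  Sibling for proof at L1: 749
L3: h(317,309)=(317*31+309)%997=166 [pair 0] h(598,598)=(598*31+598)%997=193 [pair 1] -> [166, 193]
  Sibling for proof at L2: 309
L4: h(166,193)=(166*31+193)%997=354 [pair 0] -> [354]
  Sibling for proof at L3: 193
Root: 354
Proof path (sibling hashes from leaf to root): [9, 749, 309, 193]

Answer: 9 749 309 193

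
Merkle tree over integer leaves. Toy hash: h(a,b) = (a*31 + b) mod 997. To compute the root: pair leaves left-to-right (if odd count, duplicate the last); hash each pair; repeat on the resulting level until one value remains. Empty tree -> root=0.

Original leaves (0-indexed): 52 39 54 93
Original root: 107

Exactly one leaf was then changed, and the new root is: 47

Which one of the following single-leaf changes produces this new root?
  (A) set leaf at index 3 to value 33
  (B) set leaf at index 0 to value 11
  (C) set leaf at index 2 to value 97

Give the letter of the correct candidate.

Answer: A

Derivation:
Original leaves: [52, 39, 54, 93]
Target new root: 47
Try each candidate change and compute the resulting root:
Candidate A: set leaf[3] = 33 -> leaves = [52, 39, 54, 33]
  L0: [52, 39, 54, 33]
  L1: h(52,39)=(52*31+39)%997=654 h(54,33)=(54*31+33)%997=710 -> [654, 710]
  L2: h(654,710)=(654*31+710)%997=47 -> [47]
  root = 47 == target 47  ** MATCH **
Candidate B: set leaf[0] = 11 -> leaves = [11, 39, 54, 93]
  L0: [11, 39, 54, 93]
  L1: h(11,39)=(11*31+39)%997=380 h(54,93)=(54*31+93)%997=770 -> [380, 770]
  L2: h(380,770)=(380*31+770)%997=586 -> [586]
  root = 586 != target 47
Candidate C: set leaf[2] = 97 -> leaves = [52, 39, 97, 93]
  L0: [52, 39, 97, 93]
  L1: h(52,39)=(52*31+39)%997=654 h(97,93)=(97*31+93)%997=109 -> [654, 109]
  L2: h(654,109)=(654*31+109)%997=443 -> [443]
  root = 443 != target 47
Candidate A produces the target root.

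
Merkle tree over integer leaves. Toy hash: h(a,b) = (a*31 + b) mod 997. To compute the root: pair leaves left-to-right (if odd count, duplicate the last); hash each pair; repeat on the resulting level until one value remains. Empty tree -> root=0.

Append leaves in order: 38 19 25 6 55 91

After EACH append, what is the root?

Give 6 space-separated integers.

Answer: 38 200 21 2 550 705

Derivation:
After append 38 (leaves=[38]):
  L0: [38]
  root=38
After append 19 (leaves=[38, 19]):
  L0: [38, 19]
  L1: h(38,19)=(38*31+19)%997=200 -> [200]
  root=200
After append 25 (leaves=[38, 19, 25]):
  L0: [38, 19, 25]
  L1: h(38,19)=(38*31+19)%997=200 h(25,25)=(25*31+25)%997=800 -> [200, 800]
  L2: h(200,800)=(200*31+800)%997=21 -> [21]
  root=21
After append 6 (leaves=[38, 19, 25, 6]):
  L0: [38, 19, 25, 6]
  L1: h(38,19)=(38*31+19)%997=200 h(25,6)=(25*31+6)%997=781 -> [200, 781]
  L2: h(200,781)=(200*31+781)%997=2 -> [2]
  root=2
After append 55 (leaves=[38, 19, 25, 6, 55]):
  L0: [38, 19, 25, 6, 55]
  L1: h(38,19)=(38*31+19)%997=200 h(25,6)=(25*31+6)%997=781 h(55,55)=(55*31+55)%997=763 -> [200, 781, 763]
  L2: h(200,781)=(200*31+781)%997=2 h(763,763)=(763*31+763)%997=488 -> [2, 488]
  L3: h(2,488)=(2*31+488)%997=550 -> [550]
  root=550
After append 91 (leaves=[38, 19, 25, 6, 55, 91]):
  L0: [38, 19, 25, 6, 55, 91]
  L1: h(38,19)=(38*31+19)%997=200 h(25,6)=(25*31+6)%997=781 h(55,91)=(55*31+91)%997=799 -> [200, 781, 799]
  L2: h(200,781)=(200*31+781)%997=2 h(799,799)=(799*31+799)%997=643 -> [2, 643]
  L3: h(2,643)=(2*31+643)%997=705 -> [705]
  root=705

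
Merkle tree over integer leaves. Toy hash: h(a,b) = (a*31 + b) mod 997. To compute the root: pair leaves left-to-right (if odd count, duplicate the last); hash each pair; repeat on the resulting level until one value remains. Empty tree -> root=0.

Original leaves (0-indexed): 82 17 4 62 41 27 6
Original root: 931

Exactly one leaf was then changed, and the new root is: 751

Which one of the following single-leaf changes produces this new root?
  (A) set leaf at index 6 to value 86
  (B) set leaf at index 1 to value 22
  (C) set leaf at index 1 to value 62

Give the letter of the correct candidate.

Answer: B

Derivation:
Original leaves: [82, 17, 4, 62, 41, 27, 6]
Target new root: 751
Try each candidate change and compute the resulting root:
Candidate A: set leaf[6] = 86 -> leaves = [82, 17, 4, 62, 41, 27, 86]
  L0: [82, 17, 4, 62, 41, 27, 86]
  L1: h(82,17)=(82*31+17)%997=565 h(4,62)=(4*31+62)%997=186 h(41,27)=(41*31+27)%997=301 h(86,86)=(86*31+86)%997=758 -> [565, 186, 301, 758]
  L2: h(565,186)=(565*31+186)%997=752 h(301,758)=(301*31+758)%997=119 -> [752, 119]
  L3: h(752,119)=(752*31+119)%997=500 -> [500]
  root = 500 != target 751
Candidate B: set leaf[1] = 22 -> leaves = [82, 22, 4, 62, 41, 27, 6]
  L0: [82, 22, 4, 62, 41, 27, 6]
  L1: h(82,22)=(82*31+22)%997=570 h(4,62)=(4*31+62)%997=186 h(41,27)=(41*31+27)%997=301 h(6,6)=(6*31+6)%997=192 -> [570, 186, 301, 192]
  L2: h(570,186)=(570*31+186)%997=907 h(301,192)=(301*31+192)%997=550 -> [907, 550]
  L3: h(907,550)=(907*31+550)%997=751 -> [751]
  root = 751 == target 751  ** MATCH **
Candidate C: set leaf[1] = 62 -> leaves = [82, 62, 4, 62, 41, 27, 6]
  L0: [82, 62, 4, 62, 41, 27, 6]
  L1: h(82,62)=(82*31+62)%997=610 h(4,62)=(4*31+62)%997=186 h(41,27)=(41*31+27)%997=301 h(6,6)=(6*31+6)%997=192 -> [610, 186, 301, 192]
  L2: h(610,186)=(610*31+186)%997=153 h(301,192)=(301*31+192)%997=550 -> [153, 550]
  L3: h(153,550)=(153*31+550)%997=308 -> [308]
  root = 308 != target 751
Candidate B produces the target root.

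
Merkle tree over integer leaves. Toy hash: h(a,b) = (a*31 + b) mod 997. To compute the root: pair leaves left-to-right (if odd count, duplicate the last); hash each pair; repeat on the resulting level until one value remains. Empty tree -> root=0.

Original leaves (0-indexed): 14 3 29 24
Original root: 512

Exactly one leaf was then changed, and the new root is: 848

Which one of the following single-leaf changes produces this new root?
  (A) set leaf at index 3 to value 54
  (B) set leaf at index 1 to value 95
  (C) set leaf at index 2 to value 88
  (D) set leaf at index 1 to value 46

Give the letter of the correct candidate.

Original leaves: [14, 3, 29, 24]
Target new root: 848
Try each candidate change and compute the resulting root:
Candidate A: set leaf[3] = 54 -> leaves = [14, 3, 29, 54]
  L0: [14, 3, 29, 54]
  L1: h(14,3)=(14*31+3)%997=437 h(29,54)=(29*31+54)%997=953 -> [437, 953]
  L2: h(437,953)=(437*31+953)%997=542 -> [542]
  root = 542 != target 848
Candidate B: set leaf[1] = 95 -> leaves = [14, 95, 29, 24]
  L0: [14, 95, 29, 24]
  L1: h(14,95)=(14*31+95)%997=529 h(29,24)=(29*31+24)%997=923 -> [529, 923]
  L2: h(529,923)=(529*31+923)%997=373 -> [373]
  root = 373 != target 848
Candidate C: set leaf[2] = 88 -> leaves = [14, 3, 88, 24]
  L0: [14, 3, 88, 24]
  L1: h(14,3)=(14*31+3)%997=437 h(88,24)=(88*31+24)%997=758 -> [437, 758]
  L2: h(437,758)=(437*31+758)%997=347 -> [347]
  root = 347 != target 848
Candidate D: set leaf[1] = 46 -> leaves = [14, 46, 29, 24]
  L0: [14, 46, 29, 24]
  L1: h(14,46)=(14*31+46)%997=480 h(29,24)=(29*31+24)%997=923 -> [480, 923]
  L2: h(480,923)=(480*31+923)%997=848 -> [848]
  root = 848 == target 848  ** MATCH **
Candidate D produces the target root.

Answer: D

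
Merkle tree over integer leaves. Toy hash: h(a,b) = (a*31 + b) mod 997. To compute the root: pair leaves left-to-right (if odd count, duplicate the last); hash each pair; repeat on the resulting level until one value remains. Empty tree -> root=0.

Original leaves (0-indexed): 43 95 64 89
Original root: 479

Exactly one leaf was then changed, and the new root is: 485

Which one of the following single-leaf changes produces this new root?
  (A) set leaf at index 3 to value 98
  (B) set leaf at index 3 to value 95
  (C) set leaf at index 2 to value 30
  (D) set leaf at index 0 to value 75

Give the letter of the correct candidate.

Answer: B

Derivation:
Original leaves: [43, 95, 64, 89]
Target new root: 485
Try each candidate change and compute the resulting root:
Candidate A: set leaf[3] = 98 -> leaves = [43, 95, 64, 98]
  L0: [43, 95, 64, 98]
  L1: h(43,95)=(43*31+95)%997=431 h(64,98)=(64*31+98)%997=88 -> [431, 88]
  L2: h(431,88)=(431*31+88)%997=488 -> [488]
  root = 488 != target 485
Candidate B: set leaf[3] = 95 -> leaves = [43, 95, 64, 95]
  L0: [43, 95, 64, 95]
  L1: h(43,95)=(43*31+95)%997=431 h(64,95)=(64*31+95)%997=85 -> [431, 85]
  L2: h(431,85)=(431*31+85)%997=485 -> [485]
  root = 485 == target 485  ** MATCH **
Candidate C: set leaf[2] = 30 -> leaves = [43, 95, 30, 89]
  L0: [43, 95, 30, 89]
  L1: h(43,95)=(43*31+95)%997=431 h(30,89)=(30*31+89)%997=22 -> [431, 22]
  L2: h(431,22)=(431*31+22)%997=422 -> [422]
  root = 422 != target 485
Candidate D: set leaf[0] = 75 -> leaves = [75, 95, 64, 89]
  L0: [75, 95, 64, 89]
  L1: h(75,95)=(75*31+95)%997=426 h(64,89)=(64*31+89)%997=79 -> [426, 79]
  L2: h(426,79)=(426*31+79)%997=324 -> [324]
  root = 324 != target 485
Candidate B produces the target root.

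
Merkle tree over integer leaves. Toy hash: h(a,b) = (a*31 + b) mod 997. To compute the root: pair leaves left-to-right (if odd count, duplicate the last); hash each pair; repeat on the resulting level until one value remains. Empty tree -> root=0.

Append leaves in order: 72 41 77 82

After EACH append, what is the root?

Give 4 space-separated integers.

Answer: 72 279 146 151

Derivation:
After append 72 (leaves=[72]):
  L0: [72]
  root=72
After append 41 (leaves=[72, 41]):
  L0: [72, 41]
  L1: h(72,41)=(72*31+41)%997=279 -> [279]
  root=279
After append 77 (leaves=[72, 41, 77]):
  L0: [72, 41, 77]
  L1: h(72,41)=(72*31+41)%997=279 h(77,77)=(77*31+77)%997=470 -> [279, 470]
  L2: h(279,470)=(279*31+470)%997=146 -> [146]
  root=146
After append 82 (leaves=[72, 41, 77, 82]):
  L0: [72, 41, 77, 82]
  L1: h(72,41)=(72*31+41)%997=279 h(77,82)=(77*31+82)%997=475 -> [279, 475]
  L2: h(279,475)=(279*31+475)%997=151 -> [151]
  root=151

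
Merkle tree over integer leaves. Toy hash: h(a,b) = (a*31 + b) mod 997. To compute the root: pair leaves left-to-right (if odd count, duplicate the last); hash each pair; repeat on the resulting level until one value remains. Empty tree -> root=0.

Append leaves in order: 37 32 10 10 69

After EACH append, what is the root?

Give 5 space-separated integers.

After append 37 (leaves=[37]):
  L0: [37]
  root=37
After append 32 (leaves=[37, 32]):
  L0: [37, 32]
  L1: h(37,32)=(37*31+32)%997=182 -> [182]
  root=182
After append 10 (leaves=[37, 32, 10]):
  L0: [37, 32, 10]
  L1: h(37,32)=(37*31+32)%997=182 h(10,10)=(10*31+10)%997=320 -> [182, 320]
  L2: h(182,320)=(182*31+320)%997=977 -> [977]
  root=977
After append 10 (leaves=[37, 32, 10, 10]):
  L0: [37, 32, 10, 10]
  L1: h(37,32)=(37*31+32)%997=182 h(10,10)=(10*31+10)%997=320 -> [182, 320]
  L2: h(182,320)=(182*31+320)%997=977 -> [977]
  root=977
After append 69 (leaves=[37, 32, 10, 10, 69]):
  L0: [37, 32, 10, 10, 69]
  L1: h(37,32)=(37*31+32)%997=182 h(10,10)=(10*31+10)%997=320 h(69,69)=(69*31+69)%997=214 -> [182, 320, 214]
  L2: h(182,320)=(182*31+320)%997=977 h(214,214)=(214*31+214)%997=866 -> [977, 866]
  L3: h(977,866)=(977*31+866)%997=246 -> [246]
  root=246

Answer: 37 182 977 977 246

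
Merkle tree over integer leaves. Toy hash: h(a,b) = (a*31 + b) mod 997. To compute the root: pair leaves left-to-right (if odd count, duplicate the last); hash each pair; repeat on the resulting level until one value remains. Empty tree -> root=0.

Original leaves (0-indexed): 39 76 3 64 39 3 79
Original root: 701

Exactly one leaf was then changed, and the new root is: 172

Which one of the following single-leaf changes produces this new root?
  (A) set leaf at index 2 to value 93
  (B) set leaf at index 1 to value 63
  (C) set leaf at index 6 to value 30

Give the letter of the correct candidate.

Answer: B

Derivation:
Original leaves: [39, 76, 3, 64, 39, 3, 79]
Target new root: 172
Try each candidate change and compute the resulting root:
Candidate A: set leaf[2] = 93 -> leaves = [39, 76, 93, 64, 39, 3, 79]
  L0: [39, 76, 93, 64, 39, 3, 79]
  L1: h(39,76)=(39*31+76)%997=288 h(93,64)=(93*31+64)%997=953 h(39,3)=(39*31+3)%997=215 h(79,79)=(79*31+79)%997=534 -> [288, 953, 215, 534]
  L2: h(288,953)=(288*31+953)%997=908 h(215,534)=(215*31+534)%997=220 -> [908, 220]
  L3: h(908,220)=(908*31+220)%997=452 -> [452]
  root = 452 != target 172
Candidate B: set leaf[1] = 63 -> leaves = [39, 63, 3, 64, 39, 3, 79]
  L0: [39, 63, 3, 64, 39, 3, 79]
  L1: h(39,63)=(39*31+63)%997=275 h(3,64)=(3*31+64)%997=157 h(39,3)=(39*31+3)%997=215 h(79,79)=(79*31+79)%997=534 -> [275, 157, 215, 534]
  L2: h(275,157)=(275*31+157)%997=706 h(215,534)=(215*31+534)%997=220 -> [706, 220]
  L3: h(706,220)=(706*31+220)%997=172 -> [172]
  root = 172 == target 172  ** MATCH **
Candidate C: set leaf[6] = 30 -> leaves = [39, 76, 3, 64, 39, 3, 30]
  L0: [39, 76, 3, 64, 39, 3, 30]
  L1: h(39,76)=(39*31+76)%997=288 h(3,64)=(3*31+64)%997=157 h(39,3)=(39*31+3)%997=215 h(30,30)=(30*31+30)%997=960 -> [288, 157, 215, 960]
  L2: h(288,157)=(288*31+157)%997=112 h(215,960)=(215*31+960)%997=646 -> [112, 646]
  L3: h(112,646)=(112*31+646)%997=130 -> [130]
  root = 130 != target 172
Candidate B produces the target root.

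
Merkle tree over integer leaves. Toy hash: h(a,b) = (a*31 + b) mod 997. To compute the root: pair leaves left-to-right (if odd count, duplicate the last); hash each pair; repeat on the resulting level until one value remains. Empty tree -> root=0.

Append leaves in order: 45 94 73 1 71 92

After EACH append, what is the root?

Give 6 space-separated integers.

Answer: 45 492 639 567 551 226

Derivation:
After append 45 (leaves=[45]):
  L0: [45]
  root=45
After append 94 (leaves=[45, 94]):
  L0: [45, 94]
  L1: h(45,94)=(45*31+94)%997=492 -> [492]
  root=492
After append 73 (leaves=[45, 94, 73]):
  L0: [45, 94, 73]
  L1: h(45,94)=(45*31+94)%997=492 h(73,73)=(73*31+73)%997=342 -> [492, 342]
  L2: h(492,342)=(492*31+342)%997=639 -> [639]
  root=639
After append 1 (leaves=[45, 94, 73, 1]):
  L0: [45, 94, 73, 1]
  L1: h(45,94)=(45*31+94)%997=492 h(73,1)=(73*31+1)%997=270 -> [492, 270]
  L2: h(492,270)=(492*31+270)%997=567 -> [567]
  root=567
After append 71 (leaves=[45, 94, 73, 1, 71]):
  L0: [45, 94, 73, 1, 71]
  L1: h(45,94)=(45*31+94)%997=492 h(73,1)=(73*31+1)%997=270 h(71,71)=(71*31+71)%997=278 -> [492, 270, 278]
  L2: h(492,270)=(492*31+270)%997=567 h(278,278)=(278*31+278)%997=920 -> [567, 920]
  L3: h(567,920)=(567*31+920)%997=551 -> [551]
  root=551
After append 92 (leaves=[45, 94, 73, 1, 71, 92]):
  L0: [45, 94, 73, 1, 71, 92]
  L1: h(45,94)=(45*31+94)%997=492 h(73,1)=(73*31+1)%997=270 h(71,92)=(71*31+92)%997=299 -> [492, 270, 299]
  L2: h(492,270)=(492*31+270)%997=567 h(299,299)=(299*31+299)%997=595 -> [567, 595]
  L3: h(567,595)=(567*31+595)%997=226 -> [226]
  root=226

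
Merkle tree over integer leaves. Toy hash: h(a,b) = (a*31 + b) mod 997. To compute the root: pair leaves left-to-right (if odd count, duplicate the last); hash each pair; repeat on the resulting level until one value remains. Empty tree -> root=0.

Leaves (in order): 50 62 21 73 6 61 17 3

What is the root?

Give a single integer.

Answer: 515

Derivation:
L0: [50, 62, 21, 73, 6, 61, 17, 3]
L1: h(50,62)=(50*31+62)%997=615 h(21,73)=(21*31+73)%997=724 h(6,61)=(6*31+61)%997=247 h(17,3)=(17*31+3)%997=530 -> [615, 724, 247, 530]
L2: h(615,724)=(615*31+724)%997=846 h(247,530)=(247*31+530)%997=211 -> [846, 211]
L3: h(846,211)=(846*31+211)%997=515 -> [515]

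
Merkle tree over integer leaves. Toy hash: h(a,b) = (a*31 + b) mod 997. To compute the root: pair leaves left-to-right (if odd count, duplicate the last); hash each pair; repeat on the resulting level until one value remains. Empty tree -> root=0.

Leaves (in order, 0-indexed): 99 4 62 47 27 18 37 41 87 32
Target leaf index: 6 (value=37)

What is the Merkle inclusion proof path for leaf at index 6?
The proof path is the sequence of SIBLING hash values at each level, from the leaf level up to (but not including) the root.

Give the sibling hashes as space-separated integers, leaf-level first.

L0 (leaves): [99, 4, 62, 47, 27, 18, 37, 41, 87, 32], target index=6
L1: h(99,4)=(99*31+4)%997=82 [pair 0] h(62,47)=(62*31+47)%997=972 [pair 1] h(27,18)=(27*31+18)%997=855 [pair 2] h(37,41)=(37*31+41)%997=191 [pair 3] h(87,32)=(87*31+32)%997=735 [pair 4] -> [82, 972, 855, 191, 735]
  Sibling for proof at L0: 41
L2: h(82,972)=(82*31+972)%997=523 [pair 0] h(855,191)=(855*31+191)%997=774 [pair 1] h(735,735)=(735*31+735)%997=589 [pair 2] -> [523, 774, 589]
  Sibling for proof at L1: 855
L3: h(523,774)=(523*31+774)%997=38 [pair 0] h(589,589)=(589*31+589)%997=902 [pair 1] -> [38, 902]
  Sibling for proof at L2: 523
L4: h(38,902)=(38*31+902)%997=86 [pair 0] -> [86]
  Sibling for proof at L3: 902
Root: 86
Proof path (sibling hashes from leaf to root): [41, 855, 523, 902]

Answer: 41 855 523 902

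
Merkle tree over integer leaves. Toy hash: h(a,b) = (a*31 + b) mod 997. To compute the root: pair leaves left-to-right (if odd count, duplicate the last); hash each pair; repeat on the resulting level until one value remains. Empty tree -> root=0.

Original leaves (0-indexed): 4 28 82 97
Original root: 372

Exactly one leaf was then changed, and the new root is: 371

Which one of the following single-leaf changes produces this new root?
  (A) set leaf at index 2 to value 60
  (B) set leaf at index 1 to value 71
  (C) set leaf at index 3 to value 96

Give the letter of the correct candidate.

Answer: C

Derivation:
Original leaves: [4, 28, 82, 97]
Target new root: 371
Try each candidate change and compute the resulting root:
Candidate A: set leaf[2] = 60 -> leaves = [4, 28, 60, 97]
  L0: [4, 28, 60, 97]
  L1: h(4,28)=(4*31+28)%997=152 h(60,97)=(60*31+97)%997=960 -> [152, 960]
  L2: h(152,960)=(152*31+960)%997=687 -> [687]
  root = 687 != target 371
Candidate B: set leaf[1] = 71 -> leaves = [4, 71, 82, 97]
  L0: [4, 71, 82, 97]
  L1: h(4,71)=(4*31+71)%997=195 h(82,97)=(82*31+97)%997=645 -> [195, 645]
  L2: h(195,645)=(195*31+645)%997=708 -> [708]
  root = 708 != target 371
Candidate C: set leaf[3] = 96 -> leaves = [4, 28, 82, 96]
  L0: [4, 28, 82, 96]
  L1: h(4,28)=(4*31+28)%997=152 h(82,96)=(82*31+96)%997=644 -> [152, 644]
  L2: h(152,644)=(152*31+644)%997=371 -> [371]
  root = 371 == target 371  ** MATCH **
Candidate C produces the target root.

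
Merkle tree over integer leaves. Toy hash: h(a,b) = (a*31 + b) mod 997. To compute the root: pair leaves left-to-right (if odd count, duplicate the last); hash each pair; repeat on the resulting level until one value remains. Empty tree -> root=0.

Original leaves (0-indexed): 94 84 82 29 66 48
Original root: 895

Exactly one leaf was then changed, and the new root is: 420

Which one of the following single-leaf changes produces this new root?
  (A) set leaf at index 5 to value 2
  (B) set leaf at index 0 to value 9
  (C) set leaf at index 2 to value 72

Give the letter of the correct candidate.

Original leaves: [94, 84, 82, 29, 66, 48]
Target new root: 420
Try each candidate change and compute the resulting root:
Candidate A: set leaf[5] = 2 -> leaves = [94, 84, 82, 29, 66, 2]
  L0: [94, 84, 82, 29, 66, 2]
  L1: h(94,84)=(94*31+84)%997=7 h(82,29)=(82*31+29)%997=577 h(66,2)=(66*31+2)%997=54 -> [7, 577, 54]
  L2: h(7,577)=(7*31+577)%997=794 h(54,54)=(54*31+54)%997=731 -> [794, 731]
  L3: h(794,731)=(794*31+731)%997=420 -> [420]
  root = 420 == target 420  ** MATCH **
Candidate B: set leaf[0] = 9 -> leaves = [9, 84, 82, 29, 66, 48]
  L0: [9, 84, 82, 29, 66, 48]
  L1: h(9,84)=(9*31+84)%997=363 h(82,29)=(82*31+29)%997=577 h(66,48)=(66*31+48)%997=100 -> [363, 577, 100]
  L2: h(363,577)=(363*31+577)%997=863 h(100,100)=(100*31+100)%997=209 -> [863, 209]
  L3: h(863,209)=(863*31+209)%997=43 -> [43]
  root = 43 != target 420
Candidate C: set leaf[2] = 72 -> leaves = [94, 84, 72, 29, 66, 48]
  L0: [94, 84, 72, 29, 66, 48]
  L1: h(94,84)=(94*31+84)%997=7 h(72,29)=(72*31+29)%997=267 h(66,48)=(66*31+48)%997=100 -> [7, 267, 100]
  L2: h(7,267)=(7*31+267)%997=484 h(100,100)=(100*31+100)%997=209 -> [484, 209]
  L3: h(484,209)=(484*31+209)%997=258 -> [258]
  root = 258 != target 420
Candidate A produces the target root.

Answer: A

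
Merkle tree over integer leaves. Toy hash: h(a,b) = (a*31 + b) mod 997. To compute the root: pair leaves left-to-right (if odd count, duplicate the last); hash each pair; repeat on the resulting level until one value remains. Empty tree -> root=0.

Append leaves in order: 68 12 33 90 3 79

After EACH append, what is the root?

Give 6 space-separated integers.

Answer: 68 126 974 34 138 576

Derivation:
After append 68 (leaves=[68]):
  L0: [68]
  root=68
After append 12 (leaves=[68, 12]):
  L0: [68, 12]
  L1: h(68,12)=(68*31+12)%997=126 -> [126]
  root=126
After append 33 (leaves=[68, 12, 33]):
  L0: [68, 12, 33]
  L1: h(68,12)=(68*31+12)%997=126 h(33,33)=(33*31+33)%997=59 -> [126, 59]
  L2: h(126,59)=(126*31+59)%997=974 -> [974]
  root=974
After append 90 (leaves=[68, 12, 33, 90]):
  L0: [68, 12, 33, 90]
  L1: h(68,12)=(68*31+12)%997=126 h(33,90)=(33*31+90)%997=116 -> [126, 116]
  L2: h(126,116)=(126*31+116)%997=34 -> [34]
  root=34
After append 3 (leaves=[68, 12, 33, 90, 3]):
  L0: [68, 12, 33, 90, 3]
  L1: h(68,12)=(68*31+12)%997=126 h(33,90)=(33*31+90)%997=116 h(3,3)=(3*31+3)%997=96 -> [126, 116, 96]
  L2: h(126,116)=(126*31+116)%997=34 h(96,96)=(96*31+96)%997=81 -> [34, 81]
  L3: h(34,81)=(34*31+81)%997=138 -> [138]
  root=138
After append 79 (leaves=[68, 12, 33, 90, 3, 79]):
  L0: [68, 12, 33, 90, 3, 79]
  L1: h(68,12)=(68*31+12)%997=126 h(33,90)=(33*31+90)%997=116 h(3,79)=(3*31+79)%997=172 -> [126, 116, 172]
  L2: h(126,116)=(126*31+116)%997=34 h(172,172)=(172*31+172)%997=519 -> [34, 519]
  L3: h(34,519)=(34*31+519)%997=576 -> [576]
  root=576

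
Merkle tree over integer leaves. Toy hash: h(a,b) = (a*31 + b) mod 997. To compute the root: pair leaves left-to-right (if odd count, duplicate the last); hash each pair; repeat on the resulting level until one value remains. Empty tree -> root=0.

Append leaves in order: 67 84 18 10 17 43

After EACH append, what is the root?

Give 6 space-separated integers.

After append 67 (leaves=[67]):
  L0: [67]
  root=67
After append 84 (leaves=[67, 84]):
  L0: [67, 84]
  L1: h(67,84)=(67*31+84)%997=167 -> [167]
  root=167
After append 18 (leaves=[67, 84, 18]):
  L0: [67, 84, 18]
  L1: h(67,84)=(67*31+84)%997=167 h(18,18)=(18*31+18)%997=576 -> [167, 576]
  L2: h(167,576)=(167*31+576)%997=768 -> [768]
  root=768
After append 10 (leaves=[67, 84, 18, 10]):
  L0: [67, 84, 18, 10]
  L1: h(67,84)=(67*31+84)%997=167 h(18,10)=(18*31+10)%997=568 -> [167, 568]
  L2: h(167,568)=(167*31+568)%997=760 -> [760]
  root=760
After append 17 (leaves=[67, 84, 18, 10, 17]):
  L0: [67, 84, 18, 10, 17]
  L1: h(67,84)=(67*31+84)%997=167 h(18,10)=(18*31+10)%997=568 h(17,17)=(17*31+17)%997=544 -> [167, 568, 544]
  L2: h(167,568)=(167*31+568)%997=760 h(544,544)=(544*31+544)%997=459 -> [760, 459]
  L3: h(760,459)=(760*31+459)%997=91 -> [91]
  root=91
After append 43 (leaves=[67, 84, 18, 10, 17, 43]):
  L0: [67, 84, 18, 10, 17, 43]
  L1: h(67,84)=(67*31+84)%997=167 h(18,10)=(18*31+10)%997=568 h(17,43)=(17*31+43)%997=570 -> [167, 568, 570]
  L2: h(167,568)=(167*31+568)%997=760 h(570,570)=(570*31+570)%997=294 -> [760, 294]
  L3: h(760,294)=(760*31+294)%997=923 -> [923]
  root=923

Answer: 67 167 768 760 91 923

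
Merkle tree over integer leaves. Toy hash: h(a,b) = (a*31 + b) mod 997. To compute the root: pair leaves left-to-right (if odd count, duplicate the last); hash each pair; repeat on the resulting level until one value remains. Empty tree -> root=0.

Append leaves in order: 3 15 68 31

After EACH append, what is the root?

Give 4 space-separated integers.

After append 3 (leaves=[3]):
  L0: [3]
  root=3
After append 15 (leaves=[3, 15]):
  L0: [3, 15]
  L1: h(3,15)=(3*31+15)%997=108 -> [108]
  root=108
After append 68 (leaves=[3, 15, 68]):
  L0: [3, 15, 68]
  L1: h(3,15)=(3*31+15)%997=108 h(68,68)=(68*31+68)%997=182 -> [108, 182]
  L2: h(108,182)=(108*31+182)%997=539 -> [539]
  root=539
After append 31 (leaves=[3, 15, 68, 31]):
  L0: [3, 15, 68, 31]
  L1: h(3,15)=(3*31+15)%997=108 h(68,31)=(68*31+31)%997=145 -> [108, 145]
  L2: h(108,145)=(108*31+145)%997=502 -> [502]
  root=502

Answer: 3 108 539 502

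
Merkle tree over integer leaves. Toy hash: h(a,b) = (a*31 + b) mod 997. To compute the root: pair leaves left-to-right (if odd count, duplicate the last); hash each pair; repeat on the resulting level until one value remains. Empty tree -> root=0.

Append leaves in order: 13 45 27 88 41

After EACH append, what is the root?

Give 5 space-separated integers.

After append 13 (leaves=[13]):
  L0: [13]
  root=13
After append 45 (leaves=[13, 45]):
  L0: [13, 45]
  L1: h(13,45)=(13*31+45)%997=448 -> [448]
  root=448
After append 27 (leaves=[13, 45, 27]):
  L0: [13, 45, 27]
  L1: h(13,45)=(13*31+45)%997=448 h(27,27)=(27*31+27)%997=864 -> [448, 864]
  L2: h(448,864)=(448*31+864)%997=794 -> [794]
  root=794
After append 88 (leaves=[13, 45, 27, 88]):
  L0: [13, 45, 27, 88]
  L1: h(13,45)=(13*31+45)%997=448 h(27,88)=(27*31+88)%997=925 -> [448, 925]
  L2: h(448,925)=(448*31+925)%997=855 -> [855]
  root=855
After append 41 (leaves=[13, 45, 27, 88, 41]):
  L0: [13, 45, 27, 88, 41]
  L1: h(13,45)=(13*31+45)%997=448 h(27,88)=(27*31+88)%997=925 h(41,41)=(41*31+41)%997=315 -> [448, 925, 315]
  L2: h(448,925)=(448*31+925)%997=855 h(315,315)=(315*31+315)%997=110 -> [855, 110]
  L3: h(855,110)=(855*31+110)%997=693 -> [693]
  root=693

Answer: 13 448 794 855 693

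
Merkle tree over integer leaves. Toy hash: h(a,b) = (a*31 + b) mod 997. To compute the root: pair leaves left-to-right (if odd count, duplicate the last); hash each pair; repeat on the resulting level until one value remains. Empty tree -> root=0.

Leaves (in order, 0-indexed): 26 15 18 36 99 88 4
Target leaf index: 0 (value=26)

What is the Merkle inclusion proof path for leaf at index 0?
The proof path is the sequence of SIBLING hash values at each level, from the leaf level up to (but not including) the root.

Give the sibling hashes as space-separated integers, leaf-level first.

L0 (leaves): [26, 15, 18, 36, 99, 88, 4], target index=0
L1: h(26,15)=(26*31+15)%997=821 [pair 0] h(18,36)=(18*31+36)%997=594 [pair 1] h(99,88)=(99*31+88)%997=166 [pair 2] h(4,4)=(4*31+4)%997=128 [pair 3] -> [821, 594, 166, 128]
  Sibling for proof at L0: 15
L2: h(821,594)=(821*31+594)%997=123 [pair 0] h(166,128)=(166*31+128)%997=289 [pair 1] -> [123, 289]
  Sibling for proof at L1: 594
L3: h(123,289)=(123*31+289)%997=114 [pair 0] -> [114]
  Sibling for proof at L2: 289
Root: 114
Proof path (sibling hashes from leaf to root): [15, 594, 289]

Answer: 15 594 289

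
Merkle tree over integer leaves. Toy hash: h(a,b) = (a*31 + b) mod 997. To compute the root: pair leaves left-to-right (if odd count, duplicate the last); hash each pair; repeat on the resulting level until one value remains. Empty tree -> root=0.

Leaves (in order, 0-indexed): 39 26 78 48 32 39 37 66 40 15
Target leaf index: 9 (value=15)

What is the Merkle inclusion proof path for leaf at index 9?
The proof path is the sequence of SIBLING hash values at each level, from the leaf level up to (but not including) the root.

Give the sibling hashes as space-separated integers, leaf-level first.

L0 (leaves): [39, 26, 78, 48, 32, 39, 37, 66, 40, 15], target index=9
L1: h(39,26)=(39*31+26)%997=238 [pair 0] h(78,48)=(78*31+48)%997=472 [pair 1] h(32,39)=(32*31+39)%997=34 [pair 2] h(37,66)=(37*31+66)%997=216 [pair 3] h(40,15)=(40*31+15)%997=258 [pair 4] -> [238, 472, 34, 216, 258]
  Sibling for proof at L0: 40
L2: h(238,472)=(238*31+472)%997=871 [pair 0] h(34,216)=(34*31+216)%997=273 [pair 1] h(258,258)=(258*31+258)%997=280 [pair 2] -> [871, 273, 280]
  Sibling for proof at L1: 258
L3: h(871,273)=(871*31+273)%997=355 [pair 0] h(280,280)=(280*31+280)%997=984 [pair 1] -> [355, 984]
  Sibling for proof at L2: 280
L4: h(355,984)=(355*31+984)%997=25 [pair 0] -> [25]
  Sibling for proof at L3: 355
Root: 25
Proof path (sibling hashes from leaf to root): [40, 258, 280, 355]

Answer: 40 258 280 355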